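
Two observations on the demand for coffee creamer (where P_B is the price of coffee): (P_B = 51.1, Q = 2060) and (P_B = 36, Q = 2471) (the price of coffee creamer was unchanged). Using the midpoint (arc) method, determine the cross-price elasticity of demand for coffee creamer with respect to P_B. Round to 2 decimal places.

ΔQ_A = 2471 − 2060 = 411; ΔP_B = 36 − 51.1 = -15.1.
Midpoints: Q̄_A = 2265.5, P̄_B = 43.55.
ε = (ΔQ_A/Q̄_A)/(ΔP_B/P̄_B) = (411/2265.5)/(-15.1/43.55) ≈ -0.52.
ε < 0: coffee creamer and coffee are complements.

-0.52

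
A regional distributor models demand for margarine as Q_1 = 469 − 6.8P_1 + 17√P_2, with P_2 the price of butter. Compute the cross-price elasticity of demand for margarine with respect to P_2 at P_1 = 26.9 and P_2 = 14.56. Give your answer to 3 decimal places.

At P_1 = 26.9 and P_2 = 14.56: Q_1 = 350.948.
∂Q_1/∂P_2 = 17/(2√P_2) = 17/(2√14.56) = 2.2276.
ε = (∂Q_1/∂P_2)(P_2/Q_1) = 2.2276 × (14.56/350.948) ≈ 0.092.

0.092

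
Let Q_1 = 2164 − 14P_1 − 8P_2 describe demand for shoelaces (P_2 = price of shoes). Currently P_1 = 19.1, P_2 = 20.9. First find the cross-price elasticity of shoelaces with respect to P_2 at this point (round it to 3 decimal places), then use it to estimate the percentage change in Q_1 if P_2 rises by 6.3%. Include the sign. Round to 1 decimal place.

At P_1 = 19.1, P_2 = 20.9: Q_1 = 1729.4.
∂Q_1/∂P_2 = -8.
ε = (∂Q_1/∂P_2)(P_2/Q_1) = -8.0000 × 20.9/1729.4 ≈ -0.097.
%ΔQ_1 ≈ ε × %ΔP_2 = -0.097 × (6.3%) = -0.6%.

-0.6%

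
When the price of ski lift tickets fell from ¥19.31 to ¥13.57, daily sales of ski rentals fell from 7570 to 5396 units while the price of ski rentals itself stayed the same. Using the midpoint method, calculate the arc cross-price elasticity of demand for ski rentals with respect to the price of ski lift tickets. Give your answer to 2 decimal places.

ΔQ_A = 5396 − 7570 = -2174; ΔP_B = 13.57 − 19.31 = -5.74.
Midpoints: Q̄_A = 6483.0, P̄_B = 16.44.
ε = (ΔQ_A/Q̄_A)/(ΔP_B/P̄_B) = (-2174/6483.0)/(-5.74/16.44) ≈ 0.96.
ε > 0: ski rentals and ski lift tickets are substitutes.

0.96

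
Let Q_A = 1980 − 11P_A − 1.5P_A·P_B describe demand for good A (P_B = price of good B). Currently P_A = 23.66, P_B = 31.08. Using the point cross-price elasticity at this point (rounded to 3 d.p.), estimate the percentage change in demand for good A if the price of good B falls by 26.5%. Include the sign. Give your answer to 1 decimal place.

At P_A = 23.66, P_B = 31.08: Q_A = 616.711.
∂Q_A/∂P_B = -1.5P_A = -35.4900.
ε = (∂Q_A/∂P_B)(P_B/Q_A) = -35.4900 × 31.08/616.711 ≈ -1.789.
%ΔQ_A ≈ ε × %ΔP_B = -1.789 × (-26.5%) = 47.4%.

47.4%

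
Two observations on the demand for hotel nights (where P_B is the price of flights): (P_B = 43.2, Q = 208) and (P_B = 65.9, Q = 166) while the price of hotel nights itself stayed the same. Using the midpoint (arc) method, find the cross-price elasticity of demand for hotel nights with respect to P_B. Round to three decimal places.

-0.540

ΔQ_A = 166 − 208 = -42; ΔP_B = 65.9 − 43.2 = 22.7.
Midpoints: Q̄_A = 187.0, P̄_B = 54.55.
ε = (ΔQ_A/Q̄_A)/(ΔP_B/P̄_B) = (-42/187.0)/(22.7/54.55) ≈ -0.540.
ε < 0: hotel nights and flights are complements.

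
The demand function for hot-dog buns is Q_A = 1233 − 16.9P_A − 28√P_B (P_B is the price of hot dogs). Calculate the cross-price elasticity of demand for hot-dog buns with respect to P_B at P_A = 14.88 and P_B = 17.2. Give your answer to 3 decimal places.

-0.067

At P_A = 14.88 and P_B = 17.2: Q_A = 865.404.
∂Q_A/∂P_B = -28/(2√P_B) = -28/(2√17.2) = -3.3757.
ε = (∂Q_A/∂P_B)(P_B/Q_A) = -3.3757 × (17.2/865.404) ≈ -0.067.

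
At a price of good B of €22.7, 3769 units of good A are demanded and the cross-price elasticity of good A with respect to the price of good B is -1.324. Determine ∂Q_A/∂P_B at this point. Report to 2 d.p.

-219.83

ε = (∂Q_A/∂P_B)·(P_B/Q_A) ⇒ ∂Q_A/∂P_B = ε·Q_A/P_B = -1.324 × 3769/22.7 ≈ -219.83.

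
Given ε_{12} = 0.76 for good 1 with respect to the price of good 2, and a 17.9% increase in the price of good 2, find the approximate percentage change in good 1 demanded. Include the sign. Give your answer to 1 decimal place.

%ΔQ ≈ ε × %ΔP of good 2 = 0.76 × (17.9%) = 13.6%.
Demand for good 1 rises by about 13.6%.

13.6%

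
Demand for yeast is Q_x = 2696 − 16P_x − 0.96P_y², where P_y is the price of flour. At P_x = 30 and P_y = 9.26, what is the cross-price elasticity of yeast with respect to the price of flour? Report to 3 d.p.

At P_x = 30 and P_y = 9.26: Q_x = 2133.682.
∂Q_x/∂P_y = -1.92P_y = -1.92(9.26) = -17.7792.
ε = (∂Q_x/∂P_y)(P_y/Q_x) = -17.7792 × (9.26/2133.682) ≈ -0.077.
ε < 0: complements.

-0.077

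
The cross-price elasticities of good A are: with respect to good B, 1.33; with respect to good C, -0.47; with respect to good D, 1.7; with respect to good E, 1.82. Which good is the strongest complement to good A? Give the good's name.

good C

Complements have ε < 0. The most negative value is -0.47 (good C).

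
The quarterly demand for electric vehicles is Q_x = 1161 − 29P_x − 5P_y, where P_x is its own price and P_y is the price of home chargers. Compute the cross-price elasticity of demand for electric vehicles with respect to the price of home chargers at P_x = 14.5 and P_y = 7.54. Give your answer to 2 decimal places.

-0.05

At P_x = 14.5 and P_y = 7.54: Q_x = 702.8.
∂Q_x/∂P_y = -5.
ε = (∂Q_x/∂P_y)(P_y/Q_x) = -5 × (7.54/702.8) ≈ -0.05.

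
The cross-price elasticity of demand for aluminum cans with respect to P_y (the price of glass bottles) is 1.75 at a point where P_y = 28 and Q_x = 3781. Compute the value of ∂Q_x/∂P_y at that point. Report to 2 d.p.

ε = (∂Q_x/∂P_y)·(P_y/Q_x) ⇒ ∂Q_x/∂P_y = ε·Q_x/P_y = 1.75 × 3781/28 ≈ 236.31.

236.31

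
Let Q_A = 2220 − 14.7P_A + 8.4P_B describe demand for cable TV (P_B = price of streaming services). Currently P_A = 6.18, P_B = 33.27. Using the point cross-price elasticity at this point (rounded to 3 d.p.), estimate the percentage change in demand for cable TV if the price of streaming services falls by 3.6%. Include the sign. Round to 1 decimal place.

-0.4%

At P_A = 6.18, P_B = 33.27: Q_A = 2408.622.
∂Q_A/∂P_B = 8.4.
ε = (∂Q_A/∂P_B)(P_B/Q_A) = 8.4000 × 33.27/2408.622 ≈ 0.116.
%ΔQ_A ≈ ε × %ΔP_B = 0.116 × (-3.6%) = -0.4%.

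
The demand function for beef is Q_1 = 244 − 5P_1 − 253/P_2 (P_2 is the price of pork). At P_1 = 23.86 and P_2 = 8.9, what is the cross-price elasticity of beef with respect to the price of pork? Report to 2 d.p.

At P_1 = 23.86 and P_2 = 8.9: Q_1 = 96.273.
∂Q_1/∂P_2 = 253/P_2² = 3.1940.
ε = (∂Q_1/∂P_2)(P_2/Q_1) = 3.1940 × (8.9/96.273) ≈ 0.30.

0.30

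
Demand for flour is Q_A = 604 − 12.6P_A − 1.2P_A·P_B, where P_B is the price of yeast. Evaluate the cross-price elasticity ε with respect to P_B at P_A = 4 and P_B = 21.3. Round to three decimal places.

-0.227

At P_A = 4 and P_B = 21.3: Q_A = 451.36.
∂Q_A/∂P_B = -1.2P_A = -1.2(4) = -4.8000.
ε = (∂Q_A/∂P_B)(P_B/Q_A) = -4.8000 × (21.3/451.36) ≈ -0.227.
ε < 0: complements.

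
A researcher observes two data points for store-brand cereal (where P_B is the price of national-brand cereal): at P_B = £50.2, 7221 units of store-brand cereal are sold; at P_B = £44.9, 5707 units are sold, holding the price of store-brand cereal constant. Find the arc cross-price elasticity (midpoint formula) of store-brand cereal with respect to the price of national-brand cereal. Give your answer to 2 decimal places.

2.10

ΔQ_A = 5707 − 7221 = -1514; ΔP_B = 44.9 − 50.2 = -5.3.
Midpoints: Q̄_A = 6464.0, P̄_B = 47.55.
ε = (ΔQ_A/Q̄_A)/(ΔP_B/P̄_B) = (-1514/6464.0)/(-5.3/47.55) ≈ 2.10.
ε > 0: store-brand cereal and national-brand cereal are substitutes.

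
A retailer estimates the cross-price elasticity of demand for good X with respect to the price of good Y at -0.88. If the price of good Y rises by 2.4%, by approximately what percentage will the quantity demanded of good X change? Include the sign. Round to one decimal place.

-2.1%

%ΔQ ≈ ε × %ΔP of good Y = -0.88 × (2.4%) = -2.1%.
Demand for good X falls by about 2.1%.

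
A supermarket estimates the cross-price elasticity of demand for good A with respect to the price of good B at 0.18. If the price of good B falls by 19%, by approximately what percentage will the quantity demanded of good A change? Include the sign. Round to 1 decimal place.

%ΔQ ≈ ε × %ΔP of good B = 0.18 × (-19%) = -3.4%.
Demand for good A falls by about 3.4%.

-3.4%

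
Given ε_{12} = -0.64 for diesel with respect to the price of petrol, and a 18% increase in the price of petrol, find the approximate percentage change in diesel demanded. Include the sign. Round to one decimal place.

%ΔQ ≈ ε × %ΔP of petrol = -0.64 × (18%) = -11.5%.

-11.5%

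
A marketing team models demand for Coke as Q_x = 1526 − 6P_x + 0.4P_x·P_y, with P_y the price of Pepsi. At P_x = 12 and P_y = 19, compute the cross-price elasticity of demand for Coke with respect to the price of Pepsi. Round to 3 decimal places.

0.059

At P_x = 12 and P_y = 19: Q_x = 1545.2.
∂Q_x/∂P_y = 0.4P_x = 0.4(12) = 4.8000.
ε = (∂Q_x/∂P_y)(P_y/Q_x) = 4.8000 × (19/1545.2) ≈ 0.059.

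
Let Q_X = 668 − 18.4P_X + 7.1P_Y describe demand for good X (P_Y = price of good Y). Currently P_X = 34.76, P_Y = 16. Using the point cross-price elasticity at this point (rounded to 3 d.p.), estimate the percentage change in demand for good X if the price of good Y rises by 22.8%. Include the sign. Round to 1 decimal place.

18.2%

At P_X = 34.76, P_Y = 16: Q_X = 142.016.
∂Q_X/∂P_Y = 7.1.
ε = (∂Q_X/∂P_Y)(P_Y/Q_X) = 7.1000 × 16/142.016 ≈ 0.800.
%ΔQ_X ≈ ε × %ΔP_Y = 0.800 × (22.8%) = 18.2%.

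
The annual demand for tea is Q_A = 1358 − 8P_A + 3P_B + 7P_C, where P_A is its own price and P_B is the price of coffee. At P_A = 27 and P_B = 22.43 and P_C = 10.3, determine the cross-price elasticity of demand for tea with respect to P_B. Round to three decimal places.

0.053

At P_A = 27 and P_B = 22.43 and P_C = 10.3: Q_A = 1281.39.
∂Q_A/∂P_B = 3.
ε = (∂Q_A/∂P_B)(P_B/Q_A) = 3 × (22.43/1281.39) ≈ 0.053.
Since ε > 0, tea and coffee are substitutes.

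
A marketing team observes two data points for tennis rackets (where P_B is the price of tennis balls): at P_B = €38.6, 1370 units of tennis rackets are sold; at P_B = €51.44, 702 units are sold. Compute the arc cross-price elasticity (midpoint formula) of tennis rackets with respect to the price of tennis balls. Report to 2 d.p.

ΔQ_A = 702 − 1370 = -668; ΔP_B = 51.44 − 38.6 = 12.84.
Midpoints: Q̄_A = 1036.0, P̄_B = 45.02.
ε = (ΔQ_A/Q̄_A)/(ΔP_B/P̄_B) = (-668/1036.0)/(12.84/45.02) ≈ -2.26.

-2.26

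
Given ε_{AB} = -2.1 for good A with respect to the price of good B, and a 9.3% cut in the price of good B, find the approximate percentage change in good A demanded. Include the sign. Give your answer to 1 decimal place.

19.5%

%ΔQ ≈ ε × %ΔP of good B = -2.1 × (-9.3%) = 19.5%.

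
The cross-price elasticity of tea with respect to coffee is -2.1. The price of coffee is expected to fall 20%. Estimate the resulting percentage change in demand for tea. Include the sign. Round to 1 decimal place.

42.0%

%ΔQ ≈ ε × %ΔP of coffee = -2.1 × (-20%) = 42.0%.
Demand for tea rises by about 42.0%.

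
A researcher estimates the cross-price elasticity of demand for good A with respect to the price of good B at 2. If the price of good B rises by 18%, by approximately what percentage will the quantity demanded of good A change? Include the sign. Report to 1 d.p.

36.0%

%ΔQ ≈ ε × %ΔP of good B = 2 × (18%) = 36.0%.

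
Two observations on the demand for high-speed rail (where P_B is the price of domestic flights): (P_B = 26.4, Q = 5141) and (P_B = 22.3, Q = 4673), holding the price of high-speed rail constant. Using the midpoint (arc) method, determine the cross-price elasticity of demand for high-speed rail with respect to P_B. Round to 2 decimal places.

ΔQ_A = 4673 − 5141 = -468; ΔP_B = 22.3 − 26.4 = -4.1.
Midpoints: Q̄_A = 4907.0, P̄_B = 24.35.
ε = (ΔQ_A/Q̄_A)/(ΔP_B/P̄_B) = (-468/4907.0)/(-4.1/24.35) ≈ 0.57.
ε > 0: high-speed rail and domestic flights are substitutes.

0.57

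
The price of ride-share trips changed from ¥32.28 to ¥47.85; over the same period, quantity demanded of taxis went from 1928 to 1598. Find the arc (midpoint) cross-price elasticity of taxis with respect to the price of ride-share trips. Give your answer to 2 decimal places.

ΔQ_A = 1598 − 1928 = -330; ΔP_B = 47.85 − 32.28 = 15.57.
Midpoints: Q̄_A = 1763.0, P̄_B = 40.06.
ε = (ΔQ_A/Q̄_A)/(ΔP_B/P̄_B) = (-330/1763.0)/(15.57/40.06) ≈ -0.48.

-0.48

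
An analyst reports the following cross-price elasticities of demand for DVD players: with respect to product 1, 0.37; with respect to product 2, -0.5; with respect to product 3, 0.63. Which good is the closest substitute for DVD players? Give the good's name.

product 3

Substitutes have ε > 0. Among the positive values, 0.63 (product 3) is largest.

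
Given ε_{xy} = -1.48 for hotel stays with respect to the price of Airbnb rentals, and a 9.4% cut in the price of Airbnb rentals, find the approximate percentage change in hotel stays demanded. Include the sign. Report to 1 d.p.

%ΔQ ≈ ε × %ΔP of Airbnb rentals = -1.48 × (-9.4%) = 13.9%.

13.9%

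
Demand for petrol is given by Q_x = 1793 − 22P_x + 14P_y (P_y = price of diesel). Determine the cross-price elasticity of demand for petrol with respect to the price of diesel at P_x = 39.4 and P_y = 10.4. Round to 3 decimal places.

0.136

At P_x = 39.4 and P_y = 10.4: Q_x = 1071.8.
∂Q_x/∂P_y = 14.
ε = (∂Q_x/∂P_y)(P_y/Q_x) = 14 × (10.4/1071.8) ≈ 0.136.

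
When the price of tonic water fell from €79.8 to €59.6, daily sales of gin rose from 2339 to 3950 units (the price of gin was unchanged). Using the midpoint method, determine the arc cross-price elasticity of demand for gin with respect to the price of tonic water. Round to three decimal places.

-1.768

ΔQ_A = 3950 − 2339 = 1611; ΔP_B = 59.6 − 79.8 = -20.2.
Midpoints: Q̄_A = 3144.5, P̄_B = 69.70.
ε = (ΔQ_A/Q̄_A)/(ΔP_B/P̄_B) = (1611/3144.5)/(-20.2/69.70) ≈ -1.768.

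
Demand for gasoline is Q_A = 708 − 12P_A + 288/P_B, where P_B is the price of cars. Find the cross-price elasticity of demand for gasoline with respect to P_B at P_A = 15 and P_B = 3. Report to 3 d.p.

-0.154

At P_A = 15 and P_B = 3: Q_A = 624.
∂Q_A/∂P_B = −288/P_B² = -32.0000.
ε = (∂Q_A/∂P_B)(P_B/Q_A) = -32.0000 × (3/624) ≈ -0.154.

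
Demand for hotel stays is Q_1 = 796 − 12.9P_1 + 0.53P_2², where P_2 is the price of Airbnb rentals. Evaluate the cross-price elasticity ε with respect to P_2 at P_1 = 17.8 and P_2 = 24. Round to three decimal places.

0.700

At P_1 = 17.8 and P_2 = 24: Q_1 = 871.66.
∂Q_1/∂P_2 = 1.06P_2 = 1.06(24) = 25.4400.
ε = (∂Q_1/∂P_2)(P_2/Q_1) = 25.4400 × (24/871.66) ≈ 0.700.
ε > 0: substitutes.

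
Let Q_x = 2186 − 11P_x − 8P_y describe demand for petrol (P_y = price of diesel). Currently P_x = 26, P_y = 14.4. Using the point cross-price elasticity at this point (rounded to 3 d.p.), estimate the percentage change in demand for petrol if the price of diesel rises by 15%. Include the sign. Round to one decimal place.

At P_x = 26, P_y = 14.4: Q_x = 1784.8.
∂Q_x/∂P_y = -8.
ε = (∂Q_x/∂P_y)(P_y/Q_x) = -8.0000 × 14.4/1784.8 ≈ -0.065.
%ΔQ_x ≈ ε × %ΔP_y = -0.065 × (15%) = -1.0%.

-1.0%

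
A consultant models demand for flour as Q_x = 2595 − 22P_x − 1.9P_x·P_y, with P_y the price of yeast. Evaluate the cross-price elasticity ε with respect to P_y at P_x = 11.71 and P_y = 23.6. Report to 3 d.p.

At P_x = 11.71 and P_y = 23.6: Q_x = 1812.304.
∂Q_x/∂P_y = -1.9P_x = -1.9(11.71) = -22.2490.
ε = (∂Q_x/∂P_y)(P_y/Q_x) = -22.2490 × (23.6/1812.304) ≈ -0.290.

-0.290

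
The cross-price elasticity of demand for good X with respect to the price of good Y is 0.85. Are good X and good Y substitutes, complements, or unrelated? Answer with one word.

ε = 0.85 > 0, so a higher price of good Y raises demand for good X: substitutes.

substitutes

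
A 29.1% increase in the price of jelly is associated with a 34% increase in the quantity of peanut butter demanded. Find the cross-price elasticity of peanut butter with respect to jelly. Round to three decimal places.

1.168

ε = (%ΔQ of peanut butter) / (%ΔP of jelly) = (34%) / (29.1%) ≈ 1.168.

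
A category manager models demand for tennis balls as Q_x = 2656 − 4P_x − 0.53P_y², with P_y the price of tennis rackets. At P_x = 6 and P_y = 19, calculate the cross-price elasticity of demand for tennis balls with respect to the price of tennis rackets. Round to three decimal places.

-0.157

At P_x = 6 and P_y = 19: Q_x = 2440.67.
∂Q_x/∂P_y = -1.06P_y = -1.06(19) = -20.1400.
ε = (∂Q_x/∂P_y)(P_y/Q_x) = -20.1400 × (19/2440.67) ≈ -0.157.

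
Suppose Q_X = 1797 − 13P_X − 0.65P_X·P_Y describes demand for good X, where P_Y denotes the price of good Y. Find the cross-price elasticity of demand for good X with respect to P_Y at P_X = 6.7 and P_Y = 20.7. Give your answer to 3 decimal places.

-0.056

At P_X = 6.7 and P_Y = 20.7: Q_X = 1619.752.
∂Q_X/∂P_Y = -0.65P_X = -0.65(6.7) = -4.3550.
ε = (∂Q_X/∂P_Y)(P_Y/Q_X) = -4.3550 × (20.7/1619.752) ≈ -0.056.
ε < 0: complements.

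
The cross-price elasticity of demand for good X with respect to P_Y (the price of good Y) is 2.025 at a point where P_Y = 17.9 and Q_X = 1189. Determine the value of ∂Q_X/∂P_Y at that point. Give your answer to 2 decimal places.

134.51

ε = (∂Q_X/∂P_Y)·(P_Y/Q_X) ⇒ ∂Q_X/∂P_Y = ε·Q_X/P_Y = 2.025 × 1189/17.9 ≈ 134.51.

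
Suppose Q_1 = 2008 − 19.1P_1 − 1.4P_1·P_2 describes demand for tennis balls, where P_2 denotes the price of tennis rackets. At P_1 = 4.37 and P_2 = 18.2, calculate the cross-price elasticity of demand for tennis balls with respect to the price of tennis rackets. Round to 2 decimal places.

-0.06

At P_1 = 4.37 and P_2 = 18.2: Q_1 = 1813.185.
∂Q_1/∂P_2 = -1.4P_1 = -1.4(4.37) = -6.1180.
ε = (∂Q_1/∂P_2)(P_2/Q_1) = -6.1180 × (18.2/1813.185) ≈ -0.06.
ε < 0: complements.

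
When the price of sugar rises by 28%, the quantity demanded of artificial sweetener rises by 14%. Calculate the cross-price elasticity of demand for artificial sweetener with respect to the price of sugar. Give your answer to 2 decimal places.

ε = (%ΔQ of artificial sweetener) / (%ΔP of sugar) = (14%) / (28%) ≈ 0.50.

0.50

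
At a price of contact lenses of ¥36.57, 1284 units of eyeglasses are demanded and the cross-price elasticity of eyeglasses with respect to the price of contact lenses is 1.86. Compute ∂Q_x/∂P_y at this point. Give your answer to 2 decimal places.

65.31

ε = (∂Q_x/∂P_y)·(P_y/Q_x) ⇒ ∂Q_x/∂P_y = ε·Q_x/P_y = 1.86 × 1284/36.57 ≈ 65.31.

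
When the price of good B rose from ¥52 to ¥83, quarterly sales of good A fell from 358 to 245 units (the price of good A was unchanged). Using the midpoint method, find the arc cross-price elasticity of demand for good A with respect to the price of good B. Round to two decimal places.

ΔQ_A = 245 − 358 = -113; ΔP_B = 83 − 52 = 31.
Midpoints: Q̄_A = 301.5, P̄_B = 67.50.
ε = (ΔQ_A/Q̄_A)/(ΔP_B/P̄_B) = (-113/301.5)/(31/67.50) ≈ -0.82.
ε < 0: good A and good B are complements.

-0.82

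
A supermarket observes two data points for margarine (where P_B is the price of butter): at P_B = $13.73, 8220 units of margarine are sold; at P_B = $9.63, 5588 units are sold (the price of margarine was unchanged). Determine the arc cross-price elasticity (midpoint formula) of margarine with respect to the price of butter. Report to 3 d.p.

1.086

ΔQ_A = 5588 − 8220 = -2632; ΔP_B = 9.63 − 13.73 = -4.1.
Midpoints: Q̄_A = 6904.0, P̄_B = 11.68.
ε = (ΔQ_A/Q̄_A)/(ΔP_B/P̄_B) = (-2632/6904.0)/(-4.1/11.68) ≈ 1.086.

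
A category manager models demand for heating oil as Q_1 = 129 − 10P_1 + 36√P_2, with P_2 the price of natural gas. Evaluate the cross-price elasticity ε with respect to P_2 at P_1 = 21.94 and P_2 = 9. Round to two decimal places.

3.07

At P_1 = 21.94 and P_2 = 9: Q_1 = 17.6.
∂Q_1/∂P_2 = 36/(2√P_2) = 36/(2√9) = 6.0000.
ε = (∂Q_1/∂P_2)(P_2/Q_1) = 6.0000 × (9/17.6) ≈ 3.07.
ε > 0: substitutes.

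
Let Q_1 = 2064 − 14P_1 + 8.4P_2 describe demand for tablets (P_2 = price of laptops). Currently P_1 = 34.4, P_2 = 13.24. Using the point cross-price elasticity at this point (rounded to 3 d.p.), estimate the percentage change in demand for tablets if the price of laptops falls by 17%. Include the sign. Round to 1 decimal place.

At P_1 = 34.4, P_2 = 13.24: Q_1 = 1693.616.
∂Q_1/∂P_2 = 8.4.
ε = (∂Q_1/∂P_2)(P_2/Q_1) = 8.4000 × 13.24/1693.616 ≈ 0.066.
%ΔQ_1 ≈ ε × %ΔP_2 = 0.066 × (-17%) = -1.1%.

-1.1%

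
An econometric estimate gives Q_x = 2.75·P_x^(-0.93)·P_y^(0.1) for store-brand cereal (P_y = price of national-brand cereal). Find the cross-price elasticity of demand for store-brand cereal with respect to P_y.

In a log-linear (constant-elasticity) demand function, the coefficient on the exponent of P_y is the cross-price elasticity.
ε = 0.10. Positive, so store-brand cereal and national-brand cereal are substitutes.

0.10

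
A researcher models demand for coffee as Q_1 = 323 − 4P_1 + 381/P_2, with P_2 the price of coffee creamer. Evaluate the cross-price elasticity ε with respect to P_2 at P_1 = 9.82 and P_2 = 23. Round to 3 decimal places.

At P_1 = 9.82 and P_2 = 23: Q_1 = 300.285.
∂Q_1/∂P_2 = −381/P_2² = -0.7202.
ε = (∂Q_1/∂P_2)(P_2/Q_1) = -0.7202 × (23/300.285) ≈ -0.055.
ε < 0: complements.

-0.055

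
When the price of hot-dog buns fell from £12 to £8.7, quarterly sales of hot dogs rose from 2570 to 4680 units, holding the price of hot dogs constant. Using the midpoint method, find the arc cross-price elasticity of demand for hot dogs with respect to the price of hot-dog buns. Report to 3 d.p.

ΔQ_A = 4680 − 2570 = 2110; ΔP_B = 8.7 − 12 = -3.3.
Midpoints: Q̄_A = 3625.0, P̄_B = 10.35.
ε = (ΔQ_A/Q̄_A)/(ΔP_B/P̄_B) = (2110/3625.0)/(-3.3/10.35) ≈ -1.826.
ε < 0: hot dogs and hot-dog buns are complements.

-1.826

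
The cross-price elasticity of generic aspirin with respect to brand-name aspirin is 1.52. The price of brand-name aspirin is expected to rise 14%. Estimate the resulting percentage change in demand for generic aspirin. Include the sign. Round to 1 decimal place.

21.3%

%ΔQ ≈ ε × %ΔP of brand-name aspirin = 1.52 × (14%) = 21.3%.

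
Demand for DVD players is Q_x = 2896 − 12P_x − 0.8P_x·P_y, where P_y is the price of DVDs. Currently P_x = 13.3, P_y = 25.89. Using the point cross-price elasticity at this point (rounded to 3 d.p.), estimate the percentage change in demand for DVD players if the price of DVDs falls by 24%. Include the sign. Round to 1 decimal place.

At P_x = 13.3, P_y = 25.89: Q_x = 2460.930.
∂Q_x/∂P_y = -0.8P_x = -10.6400.
ε = (∂Q_x/∂P_y)(P_y/Q_x) = -10.6400 × 25.89/2460.930 ≈ -0.112.
%ΔQ_x ≈ ε × %ΔP_y = -0.112 × (-24%) = 2.7%.

2.7%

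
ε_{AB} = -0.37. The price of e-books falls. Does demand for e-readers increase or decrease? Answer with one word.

increase

ε < 0 and the price of e-books falls, so the quantity of e-readers moves in the opposite direction: it increases.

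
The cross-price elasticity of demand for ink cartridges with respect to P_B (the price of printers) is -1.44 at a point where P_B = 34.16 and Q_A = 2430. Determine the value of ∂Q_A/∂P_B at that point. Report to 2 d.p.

-102.44

ε = (∂Q_A/∂P_B)·(P_B/Q_A) ⇒ ∂Q_A/∂P_B = ε·Q_A/P_B = -1.44 × 2430/34.16 ≈ -102.44.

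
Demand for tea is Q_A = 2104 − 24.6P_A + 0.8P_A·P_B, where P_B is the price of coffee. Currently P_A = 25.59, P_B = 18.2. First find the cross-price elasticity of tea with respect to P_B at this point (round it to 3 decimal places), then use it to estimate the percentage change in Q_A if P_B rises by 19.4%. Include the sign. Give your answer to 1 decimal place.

3.9%

At P_A = 25.59, P_B = 18.2: Q_A = 1847.076.
∂Q_A/∂P_B = 0.8P_A = 20.4720.
ε = (∂Q_A/∂P_B)(P_B/Q_A) = 20.4720 × 18.2/1847.076 ≈ 0.202.
%ΔQ_A ≈ ε × %ΔP_B = 0.202 × (19.4%) = 3.9%.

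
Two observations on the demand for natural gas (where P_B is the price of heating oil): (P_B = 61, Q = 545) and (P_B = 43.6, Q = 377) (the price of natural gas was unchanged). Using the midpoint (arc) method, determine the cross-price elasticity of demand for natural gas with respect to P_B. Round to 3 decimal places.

1.095

ΔQ_A = 377 − 545 = -168; ΔP_B = 43.6 − 61 = -17.4.
Midpoints: Q̄_A = 461.0, P̄_B = 52.30.
ε = (ΔQ_A/Q̄_A)/(ΔP_B/P̄_B) = (-168/461.0)/(-17.4/52.30) ≈ 1.095.
ε > 0: natural gas and heating oil are substitutes.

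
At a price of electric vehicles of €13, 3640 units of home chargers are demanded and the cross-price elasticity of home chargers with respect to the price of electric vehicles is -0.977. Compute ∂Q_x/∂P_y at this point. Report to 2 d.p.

ε = (∂Q_x/∂P_y)·(P_y/Q_x) ⇒ ∂Q_x/∂P_y = ε·Q_x/P_y = -0.977 × 3640/13 ≈ -273.56.

-273.56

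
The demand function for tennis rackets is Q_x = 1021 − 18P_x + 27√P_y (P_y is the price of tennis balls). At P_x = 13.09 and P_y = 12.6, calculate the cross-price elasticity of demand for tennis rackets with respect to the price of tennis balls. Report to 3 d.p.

At P_x = 13.09 and P_y = 12.6: Q_x = 881.220.
∂Q_x/∂P_y = 27/(2√P_y) = 27/(2√12.6) = 3.8032.
ε = (∂Q_x/∂P_y)(P_y/Q_x) = 3.8032 × (12.6/881.220) ≈ 0.054.

0.054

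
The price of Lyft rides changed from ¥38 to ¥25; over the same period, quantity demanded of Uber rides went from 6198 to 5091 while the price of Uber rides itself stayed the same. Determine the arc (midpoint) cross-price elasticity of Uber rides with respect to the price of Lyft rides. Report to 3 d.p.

0.475

ΔQ_A = 5091 − 6198 = -1107; ΔP_B = 25 − 38 = -13.
Midpoints: Q̄_A = 5644.5, P̄_B = 31.50.
ε = (ΔQ_A/Q̄_A)/(ΔP_B/P̄_B) = (-1107/5644.5)/(-13/31.50) ≈ 0.475.
ε > 0: Uber rides and Lyft rides are substitutes.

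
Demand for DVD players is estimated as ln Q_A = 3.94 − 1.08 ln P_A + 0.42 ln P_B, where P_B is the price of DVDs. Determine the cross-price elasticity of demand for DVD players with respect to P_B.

In a log-linear (constant-elasticity) demand function, the coefficient on ln P_B is the cross-price elasticity.
ε = 0.42. Positive, so DVD players and DVDs are substitutes.

0.42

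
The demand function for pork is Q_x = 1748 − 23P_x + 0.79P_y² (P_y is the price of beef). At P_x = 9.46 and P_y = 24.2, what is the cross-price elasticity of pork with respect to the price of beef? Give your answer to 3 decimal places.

At P_x = 9.46 and P_y = 24.2: Q_x = 1993.076.
∂Q_x/∂P_y = 1.58P_y = 1.58(24.2) = 38.2360.
ε = (∂Q_x/∂P_y)(P_y/Q_x) = 38.2360 × (24.2/1993.076) ≈ 0.464.
ε > 0: substitutes.

0.464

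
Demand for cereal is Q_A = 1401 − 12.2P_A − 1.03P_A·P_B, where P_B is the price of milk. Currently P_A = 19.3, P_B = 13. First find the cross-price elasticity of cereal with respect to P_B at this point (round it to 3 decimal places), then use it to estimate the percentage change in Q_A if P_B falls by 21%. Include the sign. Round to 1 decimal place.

6.0%

At P_A = 19.3, P_B = 13: Q_A = 907.113.
∂Q_A/∂P_B = -1.03P_A = -19.8790.
ε = (∂Q_A/∂P_B)(P_B/Q_A) = -19.8790 × 13/907.113 ≈ -0.285.
%ΔQ_A ≈ ε × %ΔP_B = -0.285 × (-21%) = 6.0%.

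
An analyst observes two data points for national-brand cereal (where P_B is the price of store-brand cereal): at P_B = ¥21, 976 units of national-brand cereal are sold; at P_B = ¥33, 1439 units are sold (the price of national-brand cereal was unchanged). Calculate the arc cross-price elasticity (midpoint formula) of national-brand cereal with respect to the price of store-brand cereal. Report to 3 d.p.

0.863

ΔQ_A = 1439 − 976 = 463; ΔP_B = 33 − 21 = 12.
Midpoints: Q̄_A = 1207.5, P̄_B = 27.00.
ε = (ΔQ_A/Q̄_A)/(ΔP_B/P̄_B) = (463/1207.5)/(12/27.00) ≈ 0.863.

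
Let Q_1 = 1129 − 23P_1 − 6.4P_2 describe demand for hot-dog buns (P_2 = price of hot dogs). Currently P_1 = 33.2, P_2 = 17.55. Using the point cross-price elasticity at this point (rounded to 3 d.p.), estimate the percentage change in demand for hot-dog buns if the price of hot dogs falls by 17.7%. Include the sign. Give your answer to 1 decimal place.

7.9%

At P_1 = 33.2, P_2 = 17.55: Q_1 = 253.08.
∂Q_1/∂P_2 = -6.4.
ε = (∂Q_1/∂P_2)(P_2/Q_1) = -6.4000 × 17.55/253.08 ≈ -0.444.
%ΔQ_1 ≈ ε × %ΔP_2 = -0.444 × (-17.7%) = 7.9%.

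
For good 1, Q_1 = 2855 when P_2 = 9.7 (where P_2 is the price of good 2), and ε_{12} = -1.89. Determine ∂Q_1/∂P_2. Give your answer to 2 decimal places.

ε = (∂Q_1/∂P_2)·(P_2/Q_1) ⇒ ∂Q_1/∂P_2 = ε·Q_1/P_2 = -1.89 × 2855/9.7 ≈ -556.28.

-556.28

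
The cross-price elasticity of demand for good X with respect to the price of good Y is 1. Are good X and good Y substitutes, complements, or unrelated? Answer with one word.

ε = 1 > 0, so a higher price of good Y raises demand for good X: substitutes.

substitutes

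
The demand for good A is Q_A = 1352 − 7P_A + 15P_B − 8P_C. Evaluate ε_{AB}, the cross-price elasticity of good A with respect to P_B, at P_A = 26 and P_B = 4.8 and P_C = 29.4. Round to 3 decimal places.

0.072

At P_A = 26 and P_B = 4.8 and P_C = 29.4: Q_A = 1006.8.
∂Q_A/∂P_B = 15.
ε = (∂Q_A/∂P_B)(P_B/Q_A) = 15 × (4.8/1006.8) ≈ 0.072.
Since ε > 0, good A and good B are substitutes.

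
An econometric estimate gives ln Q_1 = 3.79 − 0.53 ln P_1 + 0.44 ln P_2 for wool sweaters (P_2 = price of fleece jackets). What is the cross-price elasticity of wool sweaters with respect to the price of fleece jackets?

In a log-linear (constant-elasticity) demand function, the coefficient on ln P_2 is the cross-price elasticity.
ε = 0.44. Positive, so wool sweaters and fleece jackets are substitutes.

0.44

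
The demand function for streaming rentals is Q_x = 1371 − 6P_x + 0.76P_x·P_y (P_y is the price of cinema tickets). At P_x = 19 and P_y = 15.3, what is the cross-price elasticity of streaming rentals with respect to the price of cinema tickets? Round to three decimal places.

0.149

At P_x = 19 and P_y = 15.3: Q_x = 1477.932.
∂Q_x/∂P_y = 0.76P_x = 0.76(19) = 14.4400.
ε = (∂Q_x/∂P_y)(P_y/Q_x) = 14.4400 × (15.3/1477.932) ≈ 0.149.
ε > 0: substitutes.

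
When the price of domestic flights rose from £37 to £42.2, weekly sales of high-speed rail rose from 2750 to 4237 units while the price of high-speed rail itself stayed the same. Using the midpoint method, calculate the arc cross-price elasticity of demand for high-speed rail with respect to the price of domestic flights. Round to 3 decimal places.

3.241

ΔQ_A = 4237 − 2750 = 1487; ΔP_B = 42.2 − 37 = 5.2.
Midpoints: Q̄_A = 3493.5, P̄_B = 39.60.
ε = (ΔQ_A/Q̄_A)/(ΔP_B/P̄_B) = (1487/3493.5)/(5.2/39.60) ≈ 3.241.
ε > 0: high-speed rail and domestic flights are substitutes.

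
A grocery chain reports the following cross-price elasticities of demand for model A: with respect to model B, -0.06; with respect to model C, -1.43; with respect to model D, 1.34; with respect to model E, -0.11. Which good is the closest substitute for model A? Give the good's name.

Substitutes have ε > 0. Among the positive values, 1.34 (model D) is largest.

model D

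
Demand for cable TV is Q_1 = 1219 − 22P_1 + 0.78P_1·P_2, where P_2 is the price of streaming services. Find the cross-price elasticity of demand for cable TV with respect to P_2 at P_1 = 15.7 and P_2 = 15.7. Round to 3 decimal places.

At P_1 = 15.7 and P_2 = 15.7: Q_1 = 1065.862.
∂Q_1/∂P_2 = 0.78P_1 = 0.78(15.7) = 12.2460.
ε = (∂Q_1/∂P_2)(P_2/Q_1) = 12.2460 × (15.7/1065.862) ≈ 0.180.
ε > 0: substitutes.

0.180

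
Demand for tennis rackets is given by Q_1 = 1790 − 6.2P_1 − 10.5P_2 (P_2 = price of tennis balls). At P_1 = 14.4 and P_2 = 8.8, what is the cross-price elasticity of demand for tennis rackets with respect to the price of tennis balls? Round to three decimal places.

At P_1 = 14.4 and P_2 = 8.8: Q_1 = 1608.32.
∂Q_1/∂P_2 = -10.5.
ε = (∂Q_1/∂P_2)(P_2/Q_1) = -10.5 × (8.8/1608.32) ≈ -0.057.
Since ε < 0, tennis rackets and tennis balls are complements.

-0.057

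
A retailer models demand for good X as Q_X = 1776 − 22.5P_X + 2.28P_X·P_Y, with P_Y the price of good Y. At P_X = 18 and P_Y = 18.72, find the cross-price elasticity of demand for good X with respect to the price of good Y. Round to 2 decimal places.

At P_X = 18 and P_Y = 18.72: Q_X = 2139.269.
∂Q_X/∂P_Y = 2.28P_X = 2.28(18) = 41.0400.
ε = (∂Q_X/∂P_Y)(P_Y/Q_X) = 41.0400 × (18.72/2139.269) ≈ 0.36.

0.36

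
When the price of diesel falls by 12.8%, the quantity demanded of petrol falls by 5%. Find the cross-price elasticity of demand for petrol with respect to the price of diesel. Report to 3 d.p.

0.391

ε = (%ΔQ of petrol) / (%ΔP of diesel) = (-5%) / (-12.8%) ≈ 0.391.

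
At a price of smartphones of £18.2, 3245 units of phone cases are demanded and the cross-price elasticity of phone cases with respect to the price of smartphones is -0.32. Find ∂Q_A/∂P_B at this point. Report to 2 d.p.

ε = (∂Q_A/∂P_B)·(P_B/Q_A) ⇒ ∂Q_A/∂P_B = ε·Q_A/P_B = -0.32 × 3245/18.2 ≈ -57.05.

-57.05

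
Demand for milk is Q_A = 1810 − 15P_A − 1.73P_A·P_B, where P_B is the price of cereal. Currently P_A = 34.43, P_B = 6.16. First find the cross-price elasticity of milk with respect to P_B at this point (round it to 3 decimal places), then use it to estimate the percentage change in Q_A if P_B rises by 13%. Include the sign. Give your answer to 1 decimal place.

At P_A = 34.43, P_B = 6.16: Q_A = 926.636.
∂Q_A/∂P_B = -1.73P_A = -59.5639.
ε = (∂Q_A/∂P_B)(P_B/Q_A) = -59.5639 × 6.16/926.636 ≈ -0.396.
%ΔQ_A ≈ ε × %ΔP_B = -0.396 × (13%) = -5.1%.

-5.1%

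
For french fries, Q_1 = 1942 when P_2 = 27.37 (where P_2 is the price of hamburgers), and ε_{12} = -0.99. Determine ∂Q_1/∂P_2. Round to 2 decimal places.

ε = (∂Q_1/∂P_2)·(P_2/Q_1) ⇒ ∂Q_1/∂P_2 = ε·Q_1/P_2 = -0.99 × 1942/27.37 ≈ -70.24.

-70.24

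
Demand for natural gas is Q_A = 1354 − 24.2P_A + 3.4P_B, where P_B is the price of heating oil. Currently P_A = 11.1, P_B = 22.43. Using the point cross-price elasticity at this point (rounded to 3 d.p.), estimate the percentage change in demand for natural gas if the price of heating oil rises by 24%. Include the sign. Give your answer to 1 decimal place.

At P_A = 11.1, P_B = 22.43: Q_A = 1161.642.
∂Q_A/∂P_B = 3.4.
ε = (∂Q_A/∂P_B)(P_B/Q_A) = 3.4000 × 22.43/1161.642 ≈ 0.066.
%ΔQ_A ≈ ε × %ΔP_B = 0.066 × (24%) = 1.6%.

1.6%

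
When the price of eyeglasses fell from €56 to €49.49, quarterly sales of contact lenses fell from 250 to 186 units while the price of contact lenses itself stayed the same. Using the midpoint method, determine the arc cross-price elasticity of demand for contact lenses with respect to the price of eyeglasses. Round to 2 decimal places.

ΔQ_A = 186 − 250 = -64; ΔP_B = 49.49 − 56 = -6.51.
Midpoints: Q̄_A = 218.0, P̄_B = 52.75.
ε = (ΔQ_A/Q̄_A)/(ΔP_B/P̄_B) = (-64/218.0)/(-6.51/52.75) ≈ 2.38.
ε > 0: contact lenses and eyeglasses are substitutes.

2.38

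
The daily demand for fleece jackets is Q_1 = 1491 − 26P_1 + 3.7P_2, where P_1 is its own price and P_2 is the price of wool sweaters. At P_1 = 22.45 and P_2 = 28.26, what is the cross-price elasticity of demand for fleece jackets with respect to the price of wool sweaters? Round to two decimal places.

At P_1 = 22.45 and P_2 = 28.26: Q_1 = 1011.862.
∂Q_1/∂P_2 = 3.7.
ε = (∂Q_1/∂P_2)(P_2/Q_1) = 3.7 × (28.26/1011.862) ≈ 0.10.
Since ε > 0, fleece jackets and wool sweaters are substitutes.

0.10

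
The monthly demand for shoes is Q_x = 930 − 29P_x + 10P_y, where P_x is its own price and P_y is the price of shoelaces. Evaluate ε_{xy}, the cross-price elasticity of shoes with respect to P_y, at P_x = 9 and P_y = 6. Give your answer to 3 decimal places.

0.082

At P_x = 9 and P_y = 6: Q_x = 729.
∂Q_x/∂P_y = 10.
ε = (∂Q_x/∂P_y)(P_y/Q_x) = 10 × (6/729) ≈ 0.082.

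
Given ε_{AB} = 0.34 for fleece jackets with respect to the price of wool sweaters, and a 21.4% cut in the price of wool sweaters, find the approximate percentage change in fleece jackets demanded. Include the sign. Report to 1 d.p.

-7.3%

%ΔQ ≈ ε × %ΔP of wool sweaters = 0.34 × (-21.4%) = -7.3%.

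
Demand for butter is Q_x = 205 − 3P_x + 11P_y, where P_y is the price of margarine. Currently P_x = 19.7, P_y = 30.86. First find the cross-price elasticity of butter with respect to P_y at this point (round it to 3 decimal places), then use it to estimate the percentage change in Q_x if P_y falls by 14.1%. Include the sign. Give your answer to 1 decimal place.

-9.9%

At P_x = 19.7, P_y = 30.86: Q_x = 485.36.
∂Q_x/∂P_y = 11.
ε = (∂Q_x/∂P_y)(P_y/Q_x) = 11.0000 × 30.86/485.36 ≈ 0.699.
%ΔQ_x ≈ ε × %ΔP_y = 0.699 × (-14.1%) = -9.9%.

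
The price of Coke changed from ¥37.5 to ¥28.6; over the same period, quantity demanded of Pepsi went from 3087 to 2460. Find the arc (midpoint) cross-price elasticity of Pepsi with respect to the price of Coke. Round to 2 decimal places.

0.84

ΔQ_A = 2460 − 3087 = -627; ΔP_B = 28.6 − 37.5 = -8.9.
Midpoints: Q̄_A = 2773.5, P̄_B = 33.05.
ε = (ΔQ_A/Q̄_A)/(ΔP_B/P̄_B) = (-627/2773.5)/(-8.9/33.05) ≈ 0.84.
ε > 0: Pepsi and Coke are substitutes.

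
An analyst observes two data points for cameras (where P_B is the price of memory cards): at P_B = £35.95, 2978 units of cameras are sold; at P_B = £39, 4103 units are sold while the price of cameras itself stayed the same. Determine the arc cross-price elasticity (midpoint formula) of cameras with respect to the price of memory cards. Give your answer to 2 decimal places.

ΔQ_A = 4103 − 2978 = 1125; ΔP_B = 39 − 35.95 = 3.05.
Midpoints: Q̄_A = 3540.5, P̄_B = 37.48.
ε = (ΔQ_A/Q̄_A)/(ΔP_B/P̄_B) = (1125/3540.5)/(3.05/37.48) ≈ 3.90.

3.90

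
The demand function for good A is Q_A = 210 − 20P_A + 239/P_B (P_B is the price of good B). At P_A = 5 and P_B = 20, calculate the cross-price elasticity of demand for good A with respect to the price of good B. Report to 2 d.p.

-0.10

At P_A = 5 and P_B = 20: Q_A = 121.95.
∂Q_A/∂P_B = −239/P_B² = -0.5975.
ε = (∂Q_A/∂P_B)(P_B/Q_A) = -0.5975 × (20/121.95) ≈ -0.10.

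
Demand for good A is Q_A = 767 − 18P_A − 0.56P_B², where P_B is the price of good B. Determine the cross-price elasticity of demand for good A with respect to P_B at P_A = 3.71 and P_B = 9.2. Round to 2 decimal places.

-0.15

At P_A = 3.71 and P_B = 9.2: Q_A = 652.822.
∂Q_A/∂P_B = -1.12P_B = -1.12(9.2) = -10.3040.
ε = (∂Q_A/∂P_B)(P_B/Q_A) = -10.3040 × (9.2/652.822) ≈ -0.15.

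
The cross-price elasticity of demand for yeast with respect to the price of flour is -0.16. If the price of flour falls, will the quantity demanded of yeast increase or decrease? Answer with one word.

increase

ε < 0 and the price of flour falls, so the quantity of yeast moves in the opposite direction: it increases.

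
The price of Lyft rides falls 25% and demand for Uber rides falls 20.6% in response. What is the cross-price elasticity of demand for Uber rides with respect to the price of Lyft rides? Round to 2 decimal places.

ε = (%ΔQ of Uber rides) / (%ΔP of Lyft rides) = (-20.6%) / (-25%) ≈ 0.82.
Positive cross-price elasticity: substitutes.

0.82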